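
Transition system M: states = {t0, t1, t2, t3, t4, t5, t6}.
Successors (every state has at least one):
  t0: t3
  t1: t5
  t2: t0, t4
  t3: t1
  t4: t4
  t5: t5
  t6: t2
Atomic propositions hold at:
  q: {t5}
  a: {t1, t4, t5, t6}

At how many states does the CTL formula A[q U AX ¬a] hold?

Sat(¬a) = {t0, t2, t3}
Sat(AX ¬a) = {s : every successor in {t0, t2, t3}} = {t0, t6}
A[q U AX ¬a]: least fixpoint, start Z0 = Sat(AX ¬a) = {t0, t6}, add states in Sat(q) with every successor in Z. Already a fixed point.
Sat(A[q U AX ¬a]) = {t0, t6}
|Sat(A[q U AX ¬a])| = |{t0, t6}| = 2.

2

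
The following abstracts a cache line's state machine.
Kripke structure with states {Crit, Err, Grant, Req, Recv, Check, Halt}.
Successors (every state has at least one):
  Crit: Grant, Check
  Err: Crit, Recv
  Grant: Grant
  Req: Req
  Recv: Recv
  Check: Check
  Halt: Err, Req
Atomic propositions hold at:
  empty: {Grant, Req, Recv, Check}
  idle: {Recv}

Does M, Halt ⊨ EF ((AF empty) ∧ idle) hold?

AF empty: least fixpoint, start Z0 = {Grant, Req, Recv, Check}, add states with every successor in Z. Z1 = {Crit, Grant, Req, Recv, Check}; Z2 = {Crit, Err, Grant, Req, Recv, Check}; Z3 = {Crit, Err, Grant, Req, Recv, Check, Halt}; fixed.
Sat(AF empty) = {Crit, Err, Grant, Req, Recv, Check, Halt}
Sat((AF empty) ∧ idle) = {Recv}
EF ((AF empty) ∧ idle): least fixpoint, start Z0 = {Recv}, add states with some successor in Z. Z1 = {Err, Recv}; Z2 = {Err, Recv, Halt}; fixed.
Sat(EF ((AF empty) ∧ idle)) = {Err, Recv, Halt}
Halt ∈ Sat(EF ((AF empty) ∧ idle)) = {Err, Recv, Halt}, so the formula holds at Halt.

Yes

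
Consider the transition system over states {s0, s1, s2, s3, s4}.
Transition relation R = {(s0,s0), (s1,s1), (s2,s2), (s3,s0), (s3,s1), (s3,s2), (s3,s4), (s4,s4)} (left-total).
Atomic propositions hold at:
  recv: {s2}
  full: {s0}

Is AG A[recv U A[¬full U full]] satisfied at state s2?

No

Sat(¬full) = {s1, s2, s3, s4}
A[¬full U full]: least fixpoint, start Z0 = Sat(full) = {s0}, add states in Sat(¬full) with every successor in Z. Already a fixed point.
Sat(A[¬full U full]) = {s0}
A[recv U A[¬full U full]]: least fixpoint, start Z0 = Sat(A[¬full U full]) = {s0}, add states in Sat(recv) with every successor in Z. Already a fixed point.
Sat(A[recv U A[¬full U full]]) = {s0}
AG A[recv U A[¬full U full]]: greatest fixpoint, start Z0 = {s0}, keep only states in Sat with every successor in Z. Already a fixed point.
Sat(AG A[recv U A[¬full U full]]) = {s0}
s2 ∉ Sat(AG A[recv U A[¬full U full]]) = {s0}, so the formula does not hold at s2.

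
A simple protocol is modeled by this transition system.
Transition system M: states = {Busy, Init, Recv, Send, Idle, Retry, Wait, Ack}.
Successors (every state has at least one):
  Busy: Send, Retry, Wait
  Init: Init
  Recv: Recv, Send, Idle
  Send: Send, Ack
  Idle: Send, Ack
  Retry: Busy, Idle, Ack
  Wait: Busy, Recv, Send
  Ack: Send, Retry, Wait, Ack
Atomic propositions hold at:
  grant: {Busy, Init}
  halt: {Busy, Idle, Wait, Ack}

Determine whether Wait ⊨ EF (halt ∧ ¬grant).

Sat(¬grant) = {Recv, Send, Idle, Retry, Wait, Ack}
Sat(halt ∧ ¬grant) = {Idle, Wait, Ack}
EF (halt ∧ ¬grant): least fixpoint, start Z0 = {Idle, Wait, Ack}, add states with some successor in Z. Z1 = {Busy, Recv, Send, Idle, Retry, Wait, Ack}; fixed.
Sat(EF (halt ∧ ¬grant)) = {Busy, Recv, Send, Idle, Retry, Wait, Ack}
Wait ∈ Sat(EF (halt ∧ ¬grant)) = {Busy, Recv, Send, Idle, Retry, Wait, Ack}, so the formula holds at Wait.

Yes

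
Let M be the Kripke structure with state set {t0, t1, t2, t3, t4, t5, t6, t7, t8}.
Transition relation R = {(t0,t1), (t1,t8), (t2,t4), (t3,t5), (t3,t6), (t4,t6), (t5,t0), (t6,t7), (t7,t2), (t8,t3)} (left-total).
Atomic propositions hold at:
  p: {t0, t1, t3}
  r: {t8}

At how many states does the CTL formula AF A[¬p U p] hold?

5

Sat(¬p) = {t2, t4, t5, t6, t7, t8}
A[¬p U p]: least fixpoint, start Z0 = Sat(p) = {t0, t1, t3}, add states in Sat(¬p) with every successor in Z. Z1 = {t0, t1, t3, t5, t8}; fixed.
Sat(A[¬p U p]) = {t0, t1, t3, t5, t8}
AF A[¬p U p]: least fixpoint, start Z0 = {t0, t1, t3, t5, t8}, add states with every successor in Z. Already a fixed point.
Sat(AF A[¬p U p]) = {t0, t1, t3, t5, t8}
|Sat(AF A[¬p U p])| = |{t0, t1, t3, t5, t8}| = 5.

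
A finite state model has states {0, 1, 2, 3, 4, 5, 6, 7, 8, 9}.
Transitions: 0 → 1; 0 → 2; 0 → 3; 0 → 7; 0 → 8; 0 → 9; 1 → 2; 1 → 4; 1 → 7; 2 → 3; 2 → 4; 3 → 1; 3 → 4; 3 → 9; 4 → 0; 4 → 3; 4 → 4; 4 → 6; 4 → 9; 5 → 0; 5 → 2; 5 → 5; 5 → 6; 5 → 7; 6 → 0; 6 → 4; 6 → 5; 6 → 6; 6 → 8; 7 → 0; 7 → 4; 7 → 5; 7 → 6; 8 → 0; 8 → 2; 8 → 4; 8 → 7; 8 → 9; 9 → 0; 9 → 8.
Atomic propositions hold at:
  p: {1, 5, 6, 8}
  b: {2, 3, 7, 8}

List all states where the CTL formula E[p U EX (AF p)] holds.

{0, 1, 3, 4, 5, 6, 7, 8, 9}

AF p: least fixpoint, start Z0 = {1, 5, 6, 8}, add states with every successor in Z. Already a fixed point.
Sat(AF p) = {1, 5, 6, 8}
Sat(EX (AF p)) = {s : some successor in {1, 5, 6, 8}} = {0, 3, 4, 5, 6, 7, 9}
E[p U EX (AF p)]: least fixpoint, start Z0 = Sat(EX (AF p)) = {0, 3, 4, 5, 6, 7, 9}, add states in Sat(p) with some successor in Z. Z1 = {0, 1, 3, 4, 5, 6, 7, 8, 9}; fixed.
Sat(E[p U EX (AF p)]) = {0, 1, 3, 4, 5, 6, 7, 8, 9}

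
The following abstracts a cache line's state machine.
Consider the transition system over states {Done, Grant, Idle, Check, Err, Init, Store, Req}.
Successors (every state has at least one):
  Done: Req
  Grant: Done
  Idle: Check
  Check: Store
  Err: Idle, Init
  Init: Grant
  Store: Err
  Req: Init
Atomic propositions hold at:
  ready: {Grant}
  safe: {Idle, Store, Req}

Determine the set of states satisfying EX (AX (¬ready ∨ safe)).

Sat(¬ready) = {Done, Idle, Check, Err, Init, Store, Req}
Sat(¬ready ∨ safe) = {Done, Idle, Check, Err, Init, Store, Req}
Sat(AX (¬ready ∨ safe)) = {s : every successor in {Done, Idle, Check, Err, Init, Store, Req}} = {Done, Grant, Idle, Check, Err, Store, Req}
Sat(EX (AX (¬ready ∨ safe))) = {s : some successor in {Done, Grant, Idle, Check, Err, Store, Req}} = {Done, Grant, Idle, Check, Err, Init, Store}

{Done, Grant, Idle, Check, Err, Init, Store}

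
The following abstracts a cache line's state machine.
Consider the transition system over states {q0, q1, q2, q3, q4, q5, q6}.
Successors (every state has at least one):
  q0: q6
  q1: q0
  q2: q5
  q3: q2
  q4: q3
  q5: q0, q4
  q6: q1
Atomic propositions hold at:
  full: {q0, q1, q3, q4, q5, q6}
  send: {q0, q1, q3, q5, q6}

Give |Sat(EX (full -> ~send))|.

Sat(~send) = {q2, q4}
Sat(full -> ~send) = {q2, q4}
Sat(EX (full -> ~send)) = {s : some successor in {q2, q4}} = {q3, q5}
|Sat(EX (full -> ~send))| = |{q3, q5}| = 2.

2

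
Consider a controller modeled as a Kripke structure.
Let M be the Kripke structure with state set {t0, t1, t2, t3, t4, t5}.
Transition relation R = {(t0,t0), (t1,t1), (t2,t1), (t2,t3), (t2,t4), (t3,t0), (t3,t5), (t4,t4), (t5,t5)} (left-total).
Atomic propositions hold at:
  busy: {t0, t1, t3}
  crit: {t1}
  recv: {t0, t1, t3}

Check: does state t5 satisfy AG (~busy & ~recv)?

Yes

Sat(~busy) = {t2, t4, t5}
Sat(~recv) = {t2, t4, t5}
Sat(~busy & ~recv) = {t2, t4, t5}
AG (~busy & ~recv): greatest fixpoint, start Z0 = {t2, t4, t5}, keep only states in Sat with every successor in Z. Z1 = {t4, t5}; fixed.
Sat(AG (~busy & ~recv)) = {t4, t5}
t5 ∈ Sat(AG (~busy & ~recv)) = {t4, t5}, so the formula holds at t5.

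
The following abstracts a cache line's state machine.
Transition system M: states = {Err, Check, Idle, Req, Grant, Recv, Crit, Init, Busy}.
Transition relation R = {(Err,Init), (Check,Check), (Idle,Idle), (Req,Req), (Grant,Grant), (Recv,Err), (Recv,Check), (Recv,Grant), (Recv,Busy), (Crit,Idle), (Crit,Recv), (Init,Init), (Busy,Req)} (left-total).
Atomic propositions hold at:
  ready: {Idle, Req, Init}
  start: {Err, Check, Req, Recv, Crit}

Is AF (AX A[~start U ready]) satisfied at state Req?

Sat(~start) = {Idle, Grant, Init, Busy}
A[~start U ready]: least fixpoint, start Z0 = Sat(ready) = {Idle, Req, Init}, add states in Sat(~start) with every successor in Z. Z1 = {Idle, Req, Init, Busy}; fixed.
Sat(A[~start U ready]) = {Idle, Req, Init, Busy}
Sat(AX A[~start U ready]) = {s : every successor in {Idle, Req, Init, Busy}} = {Err, Idle, Req, Init, Busy}
AF (AX A[~start U ready]): least fixpoint, start Z0 = {Err, Idle, Req, Init, Busy}, add states with every successor in Z. Already a fixed point.
Sat(AF (AX A[~start U ready])) = {Err, Idle, Req, Init, Busy}
Req ∈ Sat(AF (AX A[~start U ready])) = {Err, Idle, Req, Init, Busy}, so the formula holds at Req.

Yes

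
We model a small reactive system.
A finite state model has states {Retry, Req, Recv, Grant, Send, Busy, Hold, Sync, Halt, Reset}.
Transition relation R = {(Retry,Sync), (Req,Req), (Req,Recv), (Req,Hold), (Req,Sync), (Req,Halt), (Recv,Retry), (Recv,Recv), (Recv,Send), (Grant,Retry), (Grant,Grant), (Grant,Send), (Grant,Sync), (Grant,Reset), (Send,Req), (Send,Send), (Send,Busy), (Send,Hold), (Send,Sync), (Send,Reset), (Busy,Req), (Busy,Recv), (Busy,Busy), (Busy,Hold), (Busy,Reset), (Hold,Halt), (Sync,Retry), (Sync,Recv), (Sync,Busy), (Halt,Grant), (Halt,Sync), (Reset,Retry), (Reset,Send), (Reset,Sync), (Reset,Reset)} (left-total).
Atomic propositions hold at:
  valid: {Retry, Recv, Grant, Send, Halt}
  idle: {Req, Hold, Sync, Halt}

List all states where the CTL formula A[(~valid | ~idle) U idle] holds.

Sat(~valid) = {Req, Busy, Hold, Sync, Reset}
Sat(~idle) = {Retry, Recv, Grant, Send, Busy, Reset}
Sat(~valid | ~idle) = {Retry, Req, Recv, Grant, Send, Busy, Hold, Sync, Reset}
A[(~valid | ~idle) U idle]: least fixpoint, start Z0 = Sat(idle) = {Req, Hold, Sync, Halt}, add states in Sat(~valid | ~idle) with every successor in Z. Z1 = {Retry, Req, Hold, Sync, Halt}; fixed.
Sat(A[(~valid | ~idle) U idle]) = {Retry, Req, Hold, Sync, Halt}

{Retry, Req, Hold, Sync, Halt}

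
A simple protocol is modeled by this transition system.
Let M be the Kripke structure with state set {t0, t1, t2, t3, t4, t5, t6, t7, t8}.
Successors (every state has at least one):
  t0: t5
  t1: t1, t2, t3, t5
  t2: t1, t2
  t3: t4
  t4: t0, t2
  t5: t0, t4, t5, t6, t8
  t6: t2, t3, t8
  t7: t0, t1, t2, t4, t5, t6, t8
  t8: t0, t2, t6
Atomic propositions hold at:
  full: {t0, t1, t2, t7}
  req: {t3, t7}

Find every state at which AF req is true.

{t3, t7}

AF req: least fixpoint, start Z0 = {t3, t7}, add states with every successor in Z. Already a fixed point.
Sat(AF req) = {t3, t7}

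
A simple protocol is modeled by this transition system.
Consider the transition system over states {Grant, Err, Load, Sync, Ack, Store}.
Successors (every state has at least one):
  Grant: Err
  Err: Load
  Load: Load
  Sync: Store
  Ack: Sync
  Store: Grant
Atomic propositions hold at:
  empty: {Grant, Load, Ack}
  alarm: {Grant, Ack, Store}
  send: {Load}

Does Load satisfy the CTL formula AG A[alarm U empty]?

Yes

A[alarm U empty]: least fixpoint, start Z0 = Sat(empty) = {Grant, Load, Ack}, add states in Sat(alarm) with every successor in Z. Z1 = {Grant, Load, Ack, Store}; fixed.
Sat(A[alarm U empty]) = {Grant, Load, Ack, Store}
AG A[alarm U empty]: greatest fixpoint, start Z0 = {Grant, Load, Ack, Store}, keep only states in Sat with every successor in Z. Z1 = {Load, Store}; Z2 = {Load}; fixed.
Sat(AG A[alarm U empty]) = {Load}
Load ∈ Sat(AG A[alarm U empty]) = {Load}, so the formula holds at Load.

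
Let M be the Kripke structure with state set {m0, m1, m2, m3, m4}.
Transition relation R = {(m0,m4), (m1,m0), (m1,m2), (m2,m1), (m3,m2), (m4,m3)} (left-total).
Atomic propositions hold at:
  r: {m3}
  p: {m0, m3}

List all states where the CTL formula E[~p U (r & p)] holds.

Sat(~p) = {m1, m2, m4}
Sat(r & p) = {m3}
E[~p U (r & p)]: least fixpoint, start Z0 = Sat((r & p)) = {m3}, add states in Sat(~p) with some successor in Z. Z1 = {m3, m4}; fixed.
Sat(E[~p U (r & p)]) = {m3, m4}

{m3, m4}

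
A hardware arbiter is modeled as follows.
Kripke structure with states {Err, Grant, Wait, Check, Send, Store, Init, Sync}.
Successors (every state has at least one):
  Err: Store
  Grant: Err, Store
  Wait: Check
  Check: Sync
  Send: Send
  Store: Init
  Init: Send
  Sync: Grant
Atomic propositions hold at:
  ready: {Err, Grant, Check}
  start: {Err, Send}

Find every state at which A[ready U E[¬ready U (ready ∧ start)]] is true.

{Err}

Sat(¬ready) = {Wait, Send, Store, Init, Sync}
Sat(ready ∧ start) = {Err}
E[¬ready U (ready ∧ start)]: least fixpoint, start Z0 = Sat((ready ∧ start)) = {Err}, add states in Sat(¬ready) with some successor in Z. Already a fixed point.
Sat(E[¬ready U (ready ∧ start)]) = {Err}
A[ready U E[¬ready U (ready ∧ start)]]: least fixpoint, start Z0 = Sat(E[¬ready U (ready ∧ start)]) = {Err}, add states in Sat(ready) with every successor in Z. Already a fixed point.
Sat(A[ready U E[¬ready U (ready ∧ start)]]) = {Err}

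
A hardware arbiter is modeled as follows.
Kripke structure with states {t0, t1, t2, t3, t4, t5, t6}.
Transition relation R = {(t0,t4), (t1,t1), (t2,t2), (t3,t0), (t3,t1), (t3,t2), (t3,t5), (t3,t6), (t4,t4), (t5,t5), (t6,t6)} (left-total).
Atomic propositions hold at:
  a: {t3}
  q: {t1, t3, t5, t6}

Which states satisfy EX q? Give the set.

Sat(EX q) = {s : some successor in {t1, t3, t5, t6}} = {t1, t3, t5, t6}

{t1, t3, t5, t6}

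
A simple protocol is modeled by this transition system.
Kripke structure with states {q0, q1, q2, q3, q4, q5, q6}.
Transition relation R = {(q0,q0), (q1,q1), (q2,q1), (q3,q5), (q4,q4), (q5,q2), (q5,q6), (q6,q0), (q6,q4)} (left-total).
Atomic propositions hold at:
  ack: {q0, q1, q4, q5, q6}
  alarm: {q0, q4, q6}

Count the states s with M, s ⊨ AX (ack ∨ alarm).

Sat(ack ∨ alarm) = {q0, q1, q4, q5, q6}
Sat(AX (ack ∨ alarm)) = {s : every successor in {q0, q1, q4, q5, q6}} = {q0, q1, q2, q3, q4, q6}
|Sat(AX (ack ∨ alarm))| = |{q0, q1, q2, q3, q4, q6}| = 6.

6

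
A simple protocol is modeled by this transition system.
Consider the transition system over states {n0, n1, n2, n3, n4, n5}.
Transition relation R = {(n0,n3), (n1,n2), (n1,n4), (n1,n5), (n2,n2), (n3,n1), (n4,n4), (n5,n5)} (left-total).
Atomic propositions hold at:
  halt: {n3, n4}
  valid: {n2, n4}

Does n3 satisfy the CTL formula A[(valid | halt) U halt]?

Sat(valid | halt) = {n2, n3, n4}
A[(valid | halt) U halt]: least fixpoint, start Z0 = Sat(halt) = {n3, n4}, add states in Sat(valid | halt) with every successor in Z. Already a fixed point.
Sat(A[(valid | halt) U halt]) = {n3, n4}
n3 ∈ Sat(A[(valid | halt) U halt]) = {n3, n4}, so the formula holds at n3.

Yes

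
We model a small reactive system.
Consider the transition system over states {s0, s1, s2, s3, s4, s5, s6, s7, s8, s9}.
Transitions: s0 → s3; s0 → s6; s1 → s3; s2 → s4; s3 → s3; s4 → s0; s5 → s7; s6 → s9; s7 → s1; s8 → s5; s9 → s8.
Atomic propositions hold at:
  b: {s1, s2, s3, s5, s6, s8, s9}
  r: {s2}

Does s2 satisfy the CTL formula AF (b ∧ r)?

Sat(b ∧ r) = {s2}
AF (b ∧ r): least fixpoint, start Z0 = {s2}, add states with every successor in Z. Already a fixed point.
Sat(AF (b ∧ r)) = {s2}
s2 ∈ Sat(AF (b ∧ r)) = {s2}, so the formula holds at s2.

Yes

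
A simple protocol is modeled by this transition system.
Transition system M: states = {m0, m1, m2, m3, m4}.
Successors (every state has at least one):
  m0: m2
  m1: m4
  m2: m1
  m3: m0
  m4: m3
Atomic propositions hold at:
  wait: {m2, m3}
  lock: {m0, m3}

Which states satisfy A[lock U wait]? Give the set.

{m0, m2, m3}

A[lock U wait]: least fixpoint, start Z0 = Sat(wait) = {m2, m3}, add states in Sat(lock) with every successor in Z. Z1 = {m0, m2, m3}; fixed.
Sat(A[lock U wait]) = {m0, m2, m3}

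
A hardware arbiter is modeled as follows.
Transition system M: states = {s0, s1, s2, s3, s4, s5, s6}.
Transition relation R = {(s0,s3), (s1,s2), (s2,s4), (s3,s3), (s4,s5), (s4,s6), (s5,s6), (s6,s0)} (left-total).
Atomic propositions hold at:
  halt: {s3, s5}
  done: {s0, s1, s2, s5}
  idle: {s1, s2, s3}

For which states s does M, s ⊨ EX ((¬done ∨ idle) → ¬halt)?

Sat(¬done) = {s3, s4, s6}
Sat(¬done ∨ idle) = {s1, s2, s3, s4, s6}
Sat(¬halt) = {s0, s1, s2, s4, s6}
Sat((¬done ∨ idle) → ¬halt) = {s0, s1, s2, s4, s5, s6}
Sat(EX ((¬done ∨ idle) → ¬halt)) = {s : some successor in {s0, s1, s2, s4, s5, s6}} = {s1, s2, s4, s5, s6}

{s1, s2, s4, s5, s6}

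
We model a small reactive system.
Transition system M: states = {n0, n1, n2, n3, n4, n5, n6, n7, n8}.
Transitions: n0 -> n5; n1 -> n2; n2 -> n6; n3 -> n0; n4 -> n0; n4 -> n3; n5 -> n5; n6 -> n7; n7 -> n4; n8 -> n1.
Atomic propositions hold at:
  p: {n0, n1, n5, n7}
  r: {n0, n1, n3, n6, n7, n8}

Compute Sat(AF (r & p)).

Sat(r & p) = {n0, n1, n7}
AF (r & p): least fixpoint, start Z0 = {n0, n1, n7}, add states with every successor in Z. Z1 = {n0, n1, n3, n6, n7, n8}; Z2 = {n0, n1, n2, n3, n4, n6, n7, n8}; fixed.
Sat(AF (r & p)) = {n0, n1, n2, n3, n4, n6, n7, n8}

{n0, n1, n2, n3, n4, n6, n7, n8}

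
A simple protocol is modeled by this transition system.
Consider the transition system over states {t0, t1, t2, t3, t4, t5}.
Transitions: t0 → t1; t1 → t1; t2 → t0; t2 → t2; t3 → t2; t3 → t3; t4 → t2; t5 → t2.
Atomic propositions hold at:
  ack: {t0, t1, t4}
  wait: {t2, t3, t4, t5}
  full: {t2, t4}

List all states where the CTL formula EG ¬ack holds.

Sat(¬ack) = {t2, t3, t5}
EG ¬ack: greatest fixpoint, start Z0 = {t2, t3, t5}, keep only states in Sat with some successor in Z. Already a fixed point.
Sat(EG ¬ack) = {t2, t3, t5}

{t2, t3, t5}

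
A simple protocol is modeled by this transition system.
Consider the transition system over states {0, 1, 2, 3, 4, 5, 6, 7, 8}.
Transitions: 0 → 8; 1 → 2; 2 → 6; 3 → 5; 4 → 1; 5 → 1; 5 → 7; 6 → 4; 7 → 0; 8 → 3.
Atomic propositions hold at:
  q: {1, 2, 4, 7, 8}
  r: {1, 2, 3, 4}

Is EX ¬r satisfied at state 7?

Yes

Sat(¬r) = {0, 5, 6, 7, 8}
Sat(EX ¬r) = {s : some successor in {0, 5, 6, 7, 8}} = {0, 2, 3, 5, 7}
7 ∈ Sat(EX ¬r) = {0, 2, 3, 5, 7}, so the formula holds at 7.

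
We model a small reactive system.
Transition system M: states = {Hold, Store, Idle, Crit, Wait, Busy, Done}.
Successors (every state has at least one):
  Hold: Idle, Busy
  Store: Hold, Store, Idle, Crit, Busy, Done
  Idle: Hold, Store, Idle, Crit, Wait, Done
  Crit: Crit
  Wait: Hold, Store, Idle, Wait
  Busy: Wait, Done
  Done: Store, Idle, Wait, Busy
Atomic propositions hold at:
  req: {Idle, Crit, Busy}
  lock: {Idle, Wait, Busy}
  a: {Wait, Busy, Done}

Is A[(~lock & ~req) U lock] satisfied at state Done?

Sat(~lock) = {Hold, Store, Crit, Done}
Sat(~req) = {Hold, Store, Wait, Done}
Sat(~lock & ~req) = {Hold, Store, Done}
A[(~lock & ~req) U lock]: least fixpoint, start Z0 = Sat(lock) = {Idle, Wait, Busy}, add states in Sat(~lock & ~req) with every successor in Z. Z1 = {Hold, Idle, Wait, Busy}; fixed.
Sat(A[(~lock & ~req) U lock]) = {Hold, Idle, Wait, Busy}
Done ∉ Sat(A[(~lock & ~req) U lock]) = {Hold, Idle, Wait, Busy}, so the formula does not hold at Done.

No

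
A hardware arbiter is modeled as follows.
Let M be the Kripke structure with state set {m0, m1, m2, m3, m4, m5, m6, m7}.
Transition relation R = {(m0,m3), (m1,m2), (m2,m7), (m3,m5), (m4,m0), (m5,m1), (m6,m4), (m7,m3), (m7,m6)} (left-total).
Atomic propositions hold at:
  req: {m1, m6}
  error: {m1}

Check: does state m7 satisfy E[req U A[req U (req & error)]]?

Sat(req & error) = {m1}
A[req U (req & error)]: least fixpoint, start Z0 = Sat((req & error)) = {m1}, add states in Sat(req) with every successor in Z. Already a fixed point.
Sat(A[req U (req & error)]) = {m1}
E[req U A[req U (req & error)]]: least fixpoint, start Z0 = Sat(A[req U (req & error)]) = {m1}, add states in Sat(req) with some successor in Z. Already a fixed point.
Sat(E[req U A[req U (req & error)]]) = {m1}
m7 ∉ Sat(E[req U A[req U (req & error)]]) = {m1}, so the formula does not hold at m7.

No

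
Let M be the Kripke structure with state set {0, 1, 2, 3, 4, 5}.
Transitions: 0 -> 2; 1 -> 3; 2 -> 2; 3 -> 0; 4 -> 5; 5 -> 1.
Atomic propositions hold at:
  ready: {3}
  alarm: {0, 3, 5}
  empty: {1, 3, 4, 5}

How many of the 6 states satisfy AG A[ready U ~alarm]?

1

Sat(~alarm) = {1, 2, 4}
A[ready U ~alarm]: least fixpoint, start Z0 = Sat(~alarm) = {1, 2, 4}, add states in Sat(ready) with every successor in Z. Already a fixed point.
Sat(A[ready U ~alarm]) = {1, 2, 4}
AG A[ready U ~alarm]: greatest fixpoint, start Z0 = {1, 2, 4}, keep only states in Sat with every successor in Z. Z1 = {2}; fixed.
Sat(AG A[ready U ~alarm]) = {2}
|Sat(AG A[ready U ~alarm])| = |{2}| = 1.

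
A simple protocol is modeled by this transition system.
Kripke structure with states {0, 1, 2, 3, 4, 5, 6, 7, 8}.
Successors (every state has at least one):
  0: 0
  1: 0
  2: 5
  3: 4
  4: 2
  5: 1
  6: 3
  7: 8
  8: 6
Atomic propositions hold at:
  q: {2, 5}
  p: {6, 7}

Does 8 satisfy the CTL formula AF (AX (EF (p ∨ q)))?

Yes

Sat(p ∨ q) = {2, 5, 6, 7}
EF (p ∨ q): least fixpoint, start Z0 = {2, 5, 6, 7}, add states with some successor in Z. Z1 = {2, 4, 5, 6, 7, 8}; Z2 = {2, 3, 4, 5, 6, 7, 8}; fixed.
Sat(EF (p ∨ q)) = {2, 3, 4, 5, 6, 7, 8}
Sat(AX (EF (p ∨ q))) = {s : every successor in {2, 3, 4, 5, 6, 7, 8}} = {2, 3, 4, 6, 7, 8}
AF (AX (EF (p ∨ q))): least fixpoint, start Z0 = {2, 3, 4, 6, 7, 8}, add states with every successor in Z. Already a fixed point.
Sat(AF (AX (EF (p ∨ q)))) = {2, 3, 4, 6, 7, 8}
8 ∈ Sat(AF (AX (EF (p ∨ q)))) = {2, 3, 4, 6, 7, 8}, so the formula holds at 8.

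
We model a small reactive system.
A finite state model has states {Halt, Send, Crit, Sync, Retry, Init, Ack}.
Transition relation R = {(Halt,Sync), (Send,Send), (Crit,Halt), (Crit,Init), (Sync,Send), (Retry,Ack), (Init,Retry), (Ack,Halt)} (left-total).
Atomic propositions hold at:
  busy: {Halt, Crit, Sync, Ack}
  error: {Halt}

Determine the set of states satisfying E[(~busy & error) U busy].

{Halt, Crit, Sync, Ack}

Sat(~busy) = {Send, Retry, Init}
Sat(~busy & error) = ∅
E[(~busy & error) U busy]: least fixpoint, start Z0 = Sat(busy) = {Halt, Crit, Sync, Ack}, add states in Sat(~busy & error) with some successor in Z. Already a fixed point.
Sat(E[(~busy & error) U busy]) = {Halt, Crit, Sync, Ack}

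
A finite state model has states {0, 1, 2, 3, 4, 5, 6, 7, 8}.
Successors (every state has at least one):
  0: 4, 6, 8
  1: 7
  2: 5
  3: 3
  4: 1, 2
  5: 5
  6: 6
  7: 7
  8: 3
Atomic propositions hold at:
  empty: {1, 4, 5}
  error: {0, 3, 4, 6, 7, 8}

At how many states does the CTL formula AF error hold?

7

AF error: least fixpoint, start Z0 = {0, 3, 4, 6, 7, 8}, add states with every successor in Z. Z1 = {0, 1, 3, 4, 6, 7, 8}; fixed.
Sat(AF error) = {0, 1, 3, 4, 6, 7, 8}
|Sat(AF error)| = |{0, 1, 3, 4, 6, 7, 8}| = 7.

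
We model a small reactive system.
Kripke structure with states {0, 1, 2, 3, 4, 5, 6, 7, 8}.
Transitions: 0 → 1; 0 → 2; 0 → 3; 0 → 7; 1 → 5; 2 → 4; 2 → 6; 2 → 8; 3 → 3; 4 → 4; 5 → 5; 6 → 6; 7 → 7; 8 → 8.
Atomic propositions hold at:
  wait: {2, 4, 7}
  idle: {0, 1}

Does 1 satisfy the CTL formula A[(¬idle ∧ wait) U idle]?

Sat(¬idle) = {2, 3, 4, 5, 6, 7, 8}
Sat(¬idle ∧ wait) = {2, 4, 7}
A[(¬idle ∧ wait) U idle]: least fixpoint, start Z0 = Sat(idle) = {0, 1}, add states in Sat(¬idle ∧ wait) with every successor in Z. Already a fixed point.
Sat(A[(¬idle ∧ wait) U idle]) = {0, 1}
1 ∈ Sat(A[(¬idle ∧ wait) U idle]) = {0, 1}, so the formula holds at 1.

Yes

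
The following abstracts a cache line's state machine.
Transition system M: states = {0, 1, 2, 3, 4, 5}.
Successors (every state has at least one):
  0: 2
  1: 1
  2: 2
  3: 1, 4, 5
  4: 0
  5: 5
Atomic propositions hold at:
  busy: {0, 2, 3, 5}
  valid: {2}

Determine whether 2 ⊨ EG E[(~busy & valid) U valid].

Yes

Sat(~busy) = {1, 4}
Sat(~busy & valid) = ∅
E[(~busy & valid) U valid]: least fixpoint, start Z0 = Sat(valid) = {2}, add states in Sat(~busy & valid) with some successor in Z. Already a fixed point.
Sat(E[(~busy & valid) U valid]) = {2}
EG E[(~busy & valid) U valid]: greatest fixpoint, start Z0 = {2}, keep only states in Sat with some successor in Z. Already a fixed point.
Sat(EG E[(~busy & valid) U valid]) = {2}
2 ∈ Sat(EG E[(~busy & valid) U valid]) = {2}, so the formula holds at 2.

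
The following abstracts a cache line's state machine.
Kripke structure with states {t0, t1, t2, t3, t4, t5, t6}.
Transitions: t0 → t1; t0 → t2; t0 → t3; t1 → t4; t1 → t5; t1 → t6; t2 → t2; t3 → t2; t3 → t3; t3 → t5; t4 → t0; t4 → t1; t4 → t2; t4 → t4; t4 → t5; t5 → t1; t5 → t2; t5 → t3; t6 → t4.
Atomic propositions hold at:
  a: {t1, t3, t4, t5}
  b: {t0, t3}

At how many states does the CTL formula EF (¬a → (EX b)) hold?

Sat(¬a) = {t0, t2, t6}
Sat(EX b) = {s : some successor in {t0, t3}} = {t0, t3, t4, t5}
Sat(¬a → (EX b)) = {t0, t1, t3, t4, t5}
EF (¬a → (EX b)): least fixpoint, start Z0 = {t0, t1, t3, t4, t5}, add states with some successor in Z. Z1 = {t0, t1, t3, t4, t5, t6}; fixed.
Sat(EF (¬a → (EX b))) = {t0, t1, t3, t4, t5, t6}
|Sat(EF (¬a → (EX b)))| = |{t0, t1, t3, t4, t5, t6}| = 6.

6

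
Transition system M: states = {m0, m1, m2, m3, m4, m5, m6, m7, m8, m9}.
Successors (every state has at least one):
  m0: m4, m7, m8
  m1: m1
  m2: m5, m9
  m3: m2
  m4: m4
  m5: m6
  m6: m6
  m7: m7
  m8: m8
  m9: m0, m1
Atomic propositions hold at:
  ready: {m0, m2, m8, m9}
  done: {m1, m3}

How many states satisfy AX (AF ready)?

2

AF ready: least fixpoint, start Z0 = {m0, m2, m8, m9}, add states with every successor in Z. Z1 = {m0, m2, m3, m8, m9}; fixed.
Sat(AF ready) = {m0, m2, m3, m8, m9}
Sat(AX (AF ready)) = {s : every successor in {m0, m2, m3, m8, m9}} = {m3, m8}
|Sat(AX (AF ready))| = |{m3, m8}| = 2.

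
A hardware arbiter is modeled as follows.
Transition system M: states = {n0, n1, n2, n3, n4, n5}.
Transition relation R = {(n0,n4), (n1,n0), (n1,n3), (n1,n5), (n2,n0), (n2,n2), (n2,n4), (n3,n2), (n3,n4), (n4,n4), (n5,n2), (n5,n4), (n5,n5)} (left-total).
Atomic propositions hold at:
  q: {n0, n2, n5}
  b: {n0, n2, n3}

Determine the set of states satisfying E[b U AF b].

AF b: least fixpoint, start Z0 = {n0, n2, n3}, add states with every successor in Z. Already a fixed point.
Sat(AF b) = {n0, n2, n3}
E[b U AF b]: least fixpoint, start Z0 = Sat(AF b) = {n0, n2, n3}, add states in Sat(b) with some successor in Z. Already a fixed point.
Sat(E[b U AF b]) = {n0, n2, n3}

{n0, n2, n3}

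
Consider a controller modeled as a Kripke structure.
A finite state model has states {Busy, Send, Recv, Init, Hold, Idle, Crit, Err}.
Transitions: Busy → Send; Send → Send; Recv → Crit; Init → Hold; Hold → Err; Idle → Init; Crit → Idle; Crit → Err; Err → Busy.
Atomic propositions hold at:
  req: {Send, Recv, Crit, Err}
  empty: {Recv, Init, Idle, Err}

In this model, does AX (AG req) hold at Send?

AG req: greatest fixpoint, start Z0 = {Send, Recv, Crit, Err}, keep only states in Sat with every successor in Z. Z1 = {Send, Recv}; Z2 = {Send}; fixed.
Sat(AG req) = {Send}
Sat(AX (AG req)) = {s : every successor in {Send}} = {Busy, Send}
Send ∈ Sat(AX (AG req)) = {Busy, Send}, so the formula holds at Send.

Yes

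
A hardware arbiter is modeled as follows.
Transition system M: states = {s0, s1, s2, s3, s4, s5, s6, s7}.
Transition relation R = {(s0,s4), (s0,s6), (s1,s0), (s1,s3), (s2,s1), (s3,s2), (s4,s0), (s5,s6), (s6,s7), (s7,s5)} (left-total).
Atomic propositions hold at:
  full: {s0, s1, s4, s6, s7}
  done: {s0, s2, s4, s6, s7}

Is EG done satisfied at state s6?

EG done: greatest fixpoint, start Z0 = {s0, s2, s4, s6, s7}, keep only states in Sat with some successor in Z. Z1 = {s0, s4, s6}; Z2 = {s0, s4}; fixed.
Sat(EG done) = {s0, s4}
s6 ∉ Sat(EG done) = {s0, s4}, so the formula does not hold at s6.

No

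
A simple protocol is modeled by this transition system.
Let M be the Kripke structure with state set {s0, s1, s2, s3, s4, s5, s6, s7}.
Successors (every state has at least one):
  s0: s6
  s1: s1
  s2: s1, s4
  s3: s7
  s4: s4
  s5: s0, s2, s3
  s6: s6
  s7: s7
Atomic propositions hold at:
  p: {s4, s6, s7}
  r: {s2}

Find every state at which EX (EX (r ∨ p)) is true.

{s0, s2, s3, s4, s5, s6, s7}

Sat(r ∨ p) = {s2, s4, s6, s7}
Sat(EX (r ∨ p)) = {s : some successor in {s2, s4, s6, s7}} = {s0, s2, s3, s4, s5, s6, s7}
Sat(EX (EX (r ∨ p))) = {s : some successor in {s0, s2, s3, s4, s5, s6, s7}} = {s0, s2, s3, s4, s5, s6, s7}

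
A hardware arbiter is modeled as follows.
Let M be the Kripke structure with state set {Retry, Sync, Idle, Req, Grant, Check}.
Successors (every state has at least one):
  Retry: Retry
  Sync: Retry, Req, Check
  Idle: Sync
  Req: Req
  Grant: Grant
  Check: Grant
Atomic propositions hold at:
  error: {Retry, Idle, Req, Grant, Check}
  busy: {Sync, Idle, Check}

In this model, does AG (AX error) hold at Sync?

Sat(AX error) = {s : every successor in {Retry, Idle, Req, Grant, Check}} = {Retry, Sync, Req, Grant, Check}
AG (AX error): greatest fixpoint, start Z0 = {Retry, Sync, Req, Grant, Check}, keep only states in Sat with every successor in Z. Already a fixed point.
Sat(AG (AX error)) = {Retry, Sync, Req, Grant, Check}
Sync ∈ Sat(AG (AX error)) = {Retry, Sync, Req, Grant, Check}, so the formula holds at Sync.

Yes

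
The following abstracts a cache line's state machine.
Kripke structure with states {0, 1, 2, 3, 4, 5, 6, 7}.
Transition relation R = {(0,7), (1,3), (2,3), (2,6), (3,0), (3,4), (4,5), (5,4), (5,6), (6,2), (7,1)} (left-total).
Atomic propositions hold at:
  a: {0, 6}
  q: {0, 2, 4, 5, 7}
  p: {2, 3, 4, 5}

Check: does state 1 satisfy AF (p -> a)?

Yes

Sat(p -> a) = {0, 1, 6, 7}
AF (p -> a): least fixpoint, start Z0 = {0, 1, 6, 7}, add states with every successor in Z. Already a fixed point.
Sat(AF (p -> a)) = {0, 1, 6, 7}
1 ∈ Sat(AF (p -> a)) = {0, 1, 6, 7}, so the formula holds at 1.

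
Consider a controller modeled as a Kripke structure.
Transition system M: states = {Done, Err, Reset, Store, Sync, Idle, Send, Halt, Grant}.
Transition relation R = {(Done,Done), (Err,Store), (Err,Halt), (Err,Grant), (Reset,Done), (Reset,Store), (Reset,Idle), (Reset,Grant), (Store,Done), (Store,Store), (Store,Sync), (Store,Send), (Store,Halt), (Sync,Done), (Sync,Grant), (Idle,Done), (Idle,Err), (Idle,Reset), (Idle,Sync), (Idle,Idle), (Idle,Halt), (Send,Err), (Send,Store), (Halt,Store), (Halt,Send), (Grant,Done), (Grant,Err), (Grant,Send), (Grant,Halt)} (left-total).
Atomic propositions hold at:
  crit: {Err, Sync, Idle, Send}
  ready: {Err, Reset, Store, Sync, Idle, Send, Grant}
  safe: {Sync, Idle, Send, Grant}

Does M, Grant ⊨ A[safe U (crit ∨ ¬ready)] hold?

Sat(¬ready) = {Done, Halt}
Sat(crit ∨ ¬ready) = {Done, Err, Sync, Idle, Send, Halt}
A[safe U (crit ∨ ¬ready)]: least fixpoint, start Z0 = Sat((crit ∨ ¬ready)) = {Done, Err, Sync, Idle, Send, Halt}, add states in Sat(safe) with every successor in Z. Z1 = {Done, Err, Sync, Idle, Send, Halt, Grant}; fixed.
Sat(A[safe U (crit ∨ ¬ready)]) = {Done, Err, Sync, Idle, Send, Halt, Grant}
Grant ∈ Sat(A[safe U (crit ∨ ¬ready)]) = {Done, Err, Sync, Idle, Send, Halt, Grant}, so the formula holds at Grant.

Yes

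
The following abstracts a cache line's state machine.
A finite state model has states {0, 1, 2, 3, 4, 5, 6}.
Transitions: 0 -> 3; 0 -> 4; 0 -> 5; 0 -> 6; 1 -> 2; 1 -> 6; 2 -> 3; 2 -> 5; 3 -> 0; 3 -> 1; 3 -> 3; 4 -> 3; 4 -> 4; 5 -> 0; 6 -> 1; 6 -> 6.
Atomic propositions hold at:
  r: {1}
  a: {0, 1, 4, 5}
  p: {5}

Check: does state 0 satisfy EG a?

EG a: greatest fixpoint, start Z0 = {0, 1, 4, 5}, keep only states in Sat with some successor in Z. Z1 = {0, 4, 5}; fixed.
Sat(EG a) = {0, 4, 5}
0 ∈ Sat(EG a) = {0, 4, 5}, so the formula holds at 0.

Yes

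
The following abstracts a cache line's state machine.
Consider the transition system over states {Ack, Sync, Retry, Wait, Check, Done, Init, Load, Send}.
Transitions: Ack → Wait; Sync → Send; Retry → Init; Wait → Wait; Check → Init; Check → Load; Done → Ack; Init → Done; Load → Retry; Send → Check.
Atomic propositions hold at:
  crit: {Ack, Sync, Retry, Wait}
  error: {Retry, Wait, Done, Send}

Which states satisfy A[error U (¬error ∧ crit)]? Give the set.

{Ack, Sync, Done}

Sat(¬error) = {Ack, Sync, Check, Init, Load}
Sat(¬error ∧ crit) = {Ack, Sync}
A[error U (¬error ∧ crit)]: least fixpoint, start Z0 = Sat((¬error ∧ crit)) = {Ack, Sync}, add states in Sat(error) with every successor in Z. Z1 = {Ack, Sync, Done}; fixed.
Sat(A[error U (¬error ∧ crit)]) = {Ack, Sync, Done}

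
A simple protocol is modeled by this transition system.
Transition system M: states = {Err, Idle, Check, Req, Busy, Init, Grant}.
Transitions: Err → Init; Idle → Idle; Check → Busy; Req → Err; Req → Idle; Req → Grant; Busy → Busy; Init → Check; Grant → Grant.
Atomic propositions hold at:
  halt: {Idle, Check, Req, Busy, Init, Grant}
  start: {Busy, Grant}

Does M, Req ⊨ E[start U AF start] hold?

AF start: least fixpoint, start Z0 = {Busy, Grant}, add states with every successor in Z. Z1 = {Check, Busy, Grant}; Z2 = {Check, Busy, Init, Grant}; Z3 = {Err, Check, Busy, Init, Grant}; fixed.
Sat(AF start) = {Err, Check, Busy, Init, Grant}
E[start U AF start]: least fixpoint, start Z0 = Sat(AF start) = {Err, Check, Busy, Init, Grant}, add states in Sat(start) with some successor in Z. Already a fixed point.
Sat(E[start U AF start]) = {Err, Check, Busy, Init, Grant}
Req ∉ Sat(E[start U AF start]) = {Err, Check, Busy, Init, Grant}, so the formula does not hold at Req.

No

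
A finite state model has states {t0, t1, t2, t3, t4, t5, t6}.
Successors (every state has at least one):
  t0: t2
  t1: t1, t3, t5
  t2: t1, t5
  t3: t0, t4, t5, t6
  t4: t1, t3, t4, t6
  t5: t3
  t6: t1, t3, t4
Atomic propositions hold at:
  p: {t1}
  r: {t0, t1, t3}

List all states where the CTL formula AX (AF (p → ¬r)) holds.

Sat(¬r) = {t2, t4, t5, t6}
Sat(p → ¬r) = {t0, t2, t3, t4, t5, t6}
AF (p → ¬r): least fixpoint, start Z0 = {t0, t2, t3, t4, t5, t6}, add states with every successor in Z. Already a fixed point.
Sat(AF (p → ¬r)) = {t0, t2, t3, t4, t5, t6}
Sat(AX (AF (p → ¬r))) = {s : every successor in {t0, t2, t3, t4, t5, t6}} = {t0, t3, t5}

{t0, t3, t5}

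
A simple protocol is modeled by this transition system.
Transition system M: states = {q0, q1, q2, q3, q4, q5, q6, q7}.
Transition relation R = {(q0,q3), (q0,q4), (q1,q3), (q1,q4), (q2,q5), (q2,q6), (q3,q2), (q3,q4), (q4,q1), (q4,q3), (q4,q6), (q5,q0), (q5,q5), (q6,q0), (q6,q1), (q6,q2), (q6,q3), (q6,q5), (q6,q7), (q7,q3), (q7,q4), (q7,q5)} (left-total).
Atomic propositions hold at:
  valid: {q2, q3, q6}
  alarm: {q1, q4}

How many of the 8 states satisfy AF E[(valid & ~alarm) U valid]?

3

Sat(~alarm) = {q0, q2, q3, q5, q6, q7}
Sat(valid & ~alarm) = {q2, q3, q6}
E[(valid & ~alarm) U valid]: least fixpoint, start Z0 = Sat(valid) = {q2, q3, q6}, add states in Sat(valid & ~alarm) with some successor in Z. Already a fixed point.
Sat(E[(valid & ~alarm) U valid]) = {q2, q3, q6}
AF E[(valid & ~alarm) U valid]: least fixpoint, start Z0 = {q2, q3, q6}, add states with every successor in Z. Already a fixed point.
Sat(AF E[(valid & ~alarm) U valid]) = {q2, q3, q6}
|Sat(AF E[(valid & ~alarm) U valid])| = |{q2, q3, q6}| = 3.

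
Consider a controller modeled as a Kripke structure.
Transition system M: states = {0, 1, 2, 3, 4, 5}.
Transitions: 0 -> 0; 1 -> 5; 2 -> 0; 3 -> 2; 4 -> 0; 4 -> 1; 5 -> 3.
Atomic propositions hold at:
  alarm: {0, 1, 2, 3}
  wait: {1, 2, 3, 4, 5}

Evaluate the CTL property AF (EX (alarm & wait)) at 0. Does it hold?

No

Sat(alarm & wait) = {1, 2, 3}
Sat(EX (alarm & wait)) = {s : some successor in {1, 2, 3}} = {3, 4, 5}
AF (EX (alarm & wait)): least fixpoint, start Z0 = {3, 4, 5}, add states with every successor in Z. Z1 = {1, 3, 4, 5}; fixed.
Sat(AF (EX (alarm & wait))) = {1, 3, 4, 5}
0 ∉ Sat(AF (EX (alarm & wait))) = {1, 3, 4, 5}, so the formula does not hold at 0.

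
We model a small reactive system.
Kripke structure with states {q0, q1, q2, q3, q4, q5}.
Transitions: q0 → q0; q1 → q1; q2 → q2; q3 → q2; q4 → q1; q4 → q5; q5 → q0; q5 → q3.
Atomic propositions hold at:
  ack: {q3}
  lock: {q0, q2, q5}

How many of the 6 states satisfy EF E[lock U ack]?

3

E[lock U ack]: least fixpoint, start Z0 = Sat(ack) = {q3}, add states in Sat(lock) with some successor in Z. Z1 = {q3, q5}; fixed.
Sat(E[lock U ack]) = {q3, q5}
EF E[lock U ack]: least fixpoint, start Z0 = {q3, q5}, add states with some successor in Z. Z1 = {q3, q4, q5}; fixed.
Sat(EF E[lock U ack]) = {q3, q4, q5}
|Sat(EF E[lock U ack])| = |{q3, q4, q5}| = 3.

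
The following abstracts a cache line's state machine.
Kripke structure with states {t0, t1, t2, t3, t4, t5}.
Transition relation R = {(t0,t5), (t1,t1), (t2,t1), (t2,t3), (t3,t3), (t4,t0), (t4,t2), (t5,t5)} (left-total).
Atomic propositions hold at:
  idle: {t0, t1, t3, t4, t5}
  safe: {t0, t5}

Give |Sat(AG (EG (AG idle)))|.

4

AG idle: greatest fixpoint, start Z0 = {t0, t1, t3, t4, t5}, keep only states in Sat with every successor in Z. Z1 = {t0, t1, t3, t5}; fixed.
Sat(AG idle) = {t0, t1, t3, t5}
EG (AG idle): greatest fixpoint, start Z0 = {t0, t1, t3, t5}, keep only states in Sat with some successor in Z. Already a fixed point.
Sat(EG (AG idle)) = {t0, t1, t3, t5}
AG (EG (AG idle)): greatest fixpoint, start Z0 = {t0, t1, t3, t5}, keep only states in Sat with every successor in Z. Already a fixed point.
Sat(AG (EG (AG idle))) = {t0, t1, t3, t5}
|Sat(AG (EG (AG idle)))| = |{t0, t1, t3, t5}| = 4.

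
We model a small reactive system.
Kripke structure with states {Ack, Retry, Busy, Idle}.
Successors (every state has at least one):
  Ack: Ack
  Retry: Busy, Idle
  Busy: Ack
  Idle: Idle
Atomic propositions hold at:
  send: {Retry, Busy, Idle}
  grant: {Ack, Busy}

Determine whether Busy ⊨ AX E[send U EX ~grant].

Sat(~grant) = {Retry, Idle}
Sat(EX ~grant) = {s : some successor in {Retry, Idle}} = {Retry, Idle}
E[send U EX ~grant]: least fixpoint, start Z0 = Sat(EX ~grant) = {Retry, Idle}, add states in Sat(send) with some successor in Z. Already a fixed point.
Sat(E[send U EX ~grant]) = {Retry, Idle}
Sat(AX E[send U EX ~grant]) = {s : every successor in {Retry, Idle}} = {Idle}
Busy ∉ Sat(AX E[send U EX ~grant]) = {Idle}, so the formula does not hold at Busy.

No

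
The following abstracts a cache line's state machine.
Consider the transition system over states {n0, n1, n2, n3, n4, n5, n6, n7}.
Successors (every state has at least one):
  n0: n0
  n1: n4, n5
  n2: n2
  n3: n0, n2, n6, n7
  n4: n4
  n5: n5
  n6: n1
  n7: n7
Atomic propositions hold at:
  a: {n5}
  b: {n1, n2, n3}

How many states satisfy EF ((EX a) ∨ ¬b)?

Sat(EX a) = {s : some successor in {n5}} = {n1, n5}
Sat(¬b) = {n0, n4, n5, n6, n7}
Sat((EX a) ∨ ¬b) = {n0, n1, n4, n5, n6, n7}
EF ((EX a) ∨ ¬b): least fixpoint, start Z0 = {n0, n1, n4, n5, n6, n7}, add states with some successor in Z. Z1 = {n0, n1, n3, n4, n5, n6, n7}; fixed.
Sat(EF ((EX a) ∨ ¬b)) = {n0, n1, n3, n4, n5, n6, n7}
|Sat(EF ((EX a) ∨ ¬b))| = |{n0, n1, n3, n4, n5, n6, n7}| = 7.

7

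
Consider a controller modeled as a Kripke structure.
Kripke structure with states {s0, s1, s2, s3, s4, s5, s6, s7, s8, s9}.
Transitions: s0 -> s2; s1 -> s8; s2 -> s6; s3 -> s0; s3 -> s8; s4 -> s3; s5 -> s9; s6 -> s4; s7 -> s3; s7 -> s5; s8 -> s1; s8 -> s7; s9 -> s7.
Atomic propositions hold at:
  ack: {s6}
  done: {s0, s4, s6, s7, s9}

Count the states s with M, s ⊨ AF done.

AF done: least fixpoint, start Z0 = {s0, s4, s6, s7, s9}, add states with every successor in Z. Z1 = {s0, s2, s4, s5, s6, s7, s9}; fixed.
Sat(AF done) = {s0, s2, s4, s5, s6, s7, s9}
|Sat(AF done)| = |{s0, s2, s4, s5, s6, s7, s9}| = 7.

7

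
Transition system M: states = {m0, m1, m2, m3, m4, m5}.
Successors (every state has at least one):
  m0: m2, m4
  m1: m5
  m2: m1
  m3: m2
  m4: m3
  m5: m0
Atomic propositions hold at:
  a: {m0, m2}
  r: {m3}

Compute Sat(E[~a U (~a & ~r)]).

{m1, m4, m5}

Sat(~a) = {m1, m3, m4, m5}
Sat(~r) = {m0, m1, m2, m4, m5}
Sat(~a & ~r) = {m1, m4, m5}
E[~a U (~a & ~r)]: least fixpoint, start Z0 = Sat((~a & ~r)) = {m1, m4, m5}, add states in Sat(~a) with some successor in Z. Already a fixed point.
Sat(E[~a U (~a & ~r)]) = {m1, m4, m5}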